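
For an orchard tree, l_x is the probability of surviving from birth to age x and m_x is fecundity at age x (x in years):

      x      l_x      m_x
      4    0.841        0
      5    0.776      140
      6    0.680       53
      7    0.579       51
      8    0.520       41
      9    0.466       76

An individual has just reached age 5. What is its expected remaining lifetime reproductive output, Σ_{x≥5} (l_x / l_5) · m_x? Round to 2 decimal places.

l_5 = 0.776. Conditional survival from age 5 to x is l_x / l_5.
  x=5: (0.776/0.776) × 140 = 140.0000
  x=6: (0.680/0.776) × 53 = 46.4433
  x=7: (0.579/0.776) × 51 = 38.0528
  x=8: (0.520/0.776) × 41 = 27.4742
  x=9: (0.466/0.776) × 76 = 45.6392
Sum = 140.0000 + 46.4433 + 38.0528 + 27.4742 + 45.6392 = 297.6095

297.61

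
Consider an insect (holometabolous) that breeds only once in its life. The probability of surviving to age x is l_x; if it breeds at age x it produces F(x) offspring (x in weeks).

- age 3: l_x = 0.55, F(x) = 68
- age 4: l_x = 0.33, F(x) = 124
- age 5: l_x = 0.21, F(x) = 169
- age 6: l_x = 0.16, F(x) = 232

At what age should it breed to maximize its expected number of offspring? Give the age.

Expected offspring if breeding at age x = l_x × F(x):
  age 3: 0.55 × 68 = 37.400
  age 4: 0.33 × 124 = 40.920
  age 5: 0.21 × 169 = 35.490
  age 6: 0.16 × 232 = 37.120
Maximum at age 4 (40.920).

4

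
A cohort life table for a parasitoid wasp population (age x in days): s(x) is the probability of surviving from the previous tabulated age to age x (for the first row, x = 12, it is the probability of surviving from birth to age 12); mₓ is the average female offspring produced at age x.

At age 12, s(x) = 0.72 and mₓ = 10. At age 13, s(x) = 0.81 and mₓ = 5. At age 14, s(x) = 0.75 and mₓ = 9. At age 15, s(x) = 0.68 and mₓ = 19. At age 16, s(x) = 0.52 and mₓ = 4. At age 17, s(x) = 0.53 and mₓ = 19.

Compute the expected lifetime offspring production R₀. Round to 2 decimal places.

21.88

Survivorship from birth: l_x = s_12·s_13·…·s_x.
  l_12 = 0.72000
  l_13 = 0.58320
  l_14 = 0.43740
  l_15 = 0.29743
  l_16 = 0.15466
  l_17 = 0.08197
R₀ = Σ l_x mₓ:
  age 12: 0.72000 × 10 = 7.2000
  age 13: 0.58320 × 5 = 2.9160
  age 14: 0.43740 × 9 = 3.9366
  age 15: 0.29743 × 19 = 5.6512
  age 16: 0.15466 × 4 = 0.6186
  age 17: 0.08197 × 19 = 1.5574
R₀ = 7.2000 + 2.9160 + 3.9366 + 5.6512 + 0.6186 + 1.5574 = 21.8798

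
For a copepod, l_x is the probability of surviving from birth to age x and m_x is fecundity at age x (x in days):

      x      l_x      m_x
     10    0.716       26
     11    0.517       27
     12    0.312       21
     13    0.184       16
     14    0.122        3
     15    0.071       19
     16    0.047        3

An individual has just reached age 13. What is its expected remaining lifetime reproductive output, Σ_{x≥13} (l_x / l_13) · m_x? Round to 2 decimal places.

l_13 = 0.184. Conditional survival from age 13 to x is l_x / l_13.
  x=13: (0.184/0.184) × 16 = 16.0000
  x=14: (0.122/0.184) × 3 = 1.9891
  x=15: (0.071/0.184) × 19 = 7.3315
  x=16: (0.047/0.184) × 3 = 0.7663
Sum = 16.0000 + 1.9891 + 7.3315 + 0.7663 = 26.0870

26.09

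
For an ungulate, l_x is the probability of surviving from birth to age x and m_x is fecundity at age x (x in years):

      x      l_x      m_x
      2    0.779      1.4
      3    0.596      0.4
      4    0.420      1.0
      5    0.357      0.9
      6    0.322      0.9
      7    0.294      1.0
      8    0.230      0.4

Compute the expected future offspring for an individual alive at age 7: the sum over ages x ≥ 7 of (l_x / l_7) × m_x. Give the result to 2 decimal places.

1.31

l_7 = 0.294. Conditional survival from age 7 to x is l_x / l_7.
  x=7: (0.294/0.294) × 1.0 = 1.0000
  x=8: (0.230/0.294) × 0.4 = 0.3129
Sum = 1.0000 + 0.3129 = 1.3129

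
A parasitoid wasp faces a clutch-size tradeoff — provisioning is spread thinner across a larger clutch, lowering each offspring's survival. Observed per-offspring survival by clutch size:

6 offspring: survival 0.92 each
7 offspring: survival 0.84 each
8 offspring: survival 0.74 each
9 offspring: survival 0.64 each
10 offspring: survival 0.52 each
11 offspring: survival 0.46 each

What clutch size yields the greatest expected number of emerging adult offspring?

8

Expected emerging adult offspring = c × s(c):
  c=6: 6 × 0.92 = 5.520
  c=7: 7 × 0.84 = 5.880
  c=8: 8 × 0.74 = 5.920
  c=9: 9 × 0.64 = 5.760
  c=10: 10 × 0.52 = 5.200
  c=11: 11 × 0.46 = 5.060
Maximum at c = 8 (5.920 emerging adult offspring).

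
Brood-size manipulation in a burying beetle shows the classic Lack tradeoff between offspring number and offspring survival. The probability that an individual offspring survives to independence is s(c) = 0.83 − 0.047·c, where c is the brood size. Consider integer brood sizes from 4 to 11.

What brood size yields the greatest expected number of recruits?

Expected recruits = c × s(c):
  c=4: 4 × 0.642 = 2.568
  c=5: 5 × 0.595 = 2.975
  c=6: 6 × 0.548 = 3.288
  c=7: 7 × 0.501 = 3.507
  c=8: 8 × 0.454 = 3.632
  c=9: 9 × 0.407 = 3.663
  c=10: 10 × 0.360 = 3.600
  c=11: 11 × 0.313 = 3.443
Maximum at c = 9 (3.663 recruits).

9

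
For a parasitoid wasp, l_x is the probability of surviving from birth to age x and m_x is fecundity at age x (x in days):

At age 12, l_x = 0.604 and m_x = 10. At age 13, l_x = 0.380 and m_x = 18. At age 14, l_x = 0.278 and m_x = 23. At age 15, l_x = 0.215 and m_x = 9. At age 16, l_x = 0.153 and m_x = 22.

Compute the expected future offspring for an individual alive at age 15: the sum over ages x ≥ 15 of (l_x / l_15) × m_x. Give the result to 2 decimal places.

24.66

l_15 = 0.215. Conditional survival from age 15 to x is l_x / l_15.
  x=15: (0.215/0.215) × 9 = 9.0000
  x=16: (0.153/0.215) × 22 = 15.6558
Sum = 9.0000 + 15.6558 = 24.6558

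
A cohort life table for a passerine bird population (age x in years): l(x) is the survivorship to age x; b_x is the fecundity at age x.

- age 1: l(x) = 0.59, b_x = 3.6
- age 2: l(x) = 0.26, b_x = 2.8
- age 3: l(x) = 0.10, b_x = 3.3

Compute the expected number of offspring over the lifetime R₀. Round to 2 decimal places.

3.18

R₀ = Σ l(x) b_x:
  age 1: 0.59 × 3.6 = 2.1240
  age 2: 0.26 × 2.8 = 0.7280
  age 3: 0.10 × 3.3 = 0.3300
R₀ = 2.1240 + 0.7280 + 0.3300 = 3.1820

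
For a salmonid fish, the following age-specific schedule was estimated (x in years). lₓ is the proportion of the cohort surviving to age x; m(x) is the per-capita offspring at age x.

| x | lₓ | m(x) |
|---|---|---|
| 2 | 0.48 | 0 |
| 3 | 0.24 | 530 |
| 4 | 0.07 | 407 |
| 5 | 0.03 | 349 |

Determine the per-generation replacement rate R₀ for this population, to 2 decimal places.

R₀ = Σ lₓ m(x):
  age 2: 0.48 × 0 = 0.0000
  age 3: 0.24 × 530 = 127.2000
  age 4: 0.07 × 407 = 28.4900
  age 5: 0.03 × 349 = 10.4700
R₀ = 0.0000 + 127.2000 + 28.4900 + 10.4700 = 166.1600

166.16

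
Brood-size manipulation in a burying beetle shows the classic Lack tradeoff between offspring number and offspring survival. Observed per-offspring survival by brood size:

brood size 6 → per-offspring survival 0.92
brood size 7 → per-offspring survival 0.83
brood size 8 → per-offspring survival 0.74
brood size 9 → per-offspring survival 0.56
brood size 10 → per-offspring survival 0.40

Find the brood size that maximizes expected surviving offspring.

8

Expected surviving offspring = c × s(c):
  c=6: 6 × 0.92 = 5.520
  c=7: 7 × 0.83 = 5.810
  c=8: 8 × 0.74 = 5.920
  c=9: 9 × 0.56 = 5.040
  c=10: 10 × 0.40 = 4.000
Maximum at c = 8 (5.920 surviving offspring).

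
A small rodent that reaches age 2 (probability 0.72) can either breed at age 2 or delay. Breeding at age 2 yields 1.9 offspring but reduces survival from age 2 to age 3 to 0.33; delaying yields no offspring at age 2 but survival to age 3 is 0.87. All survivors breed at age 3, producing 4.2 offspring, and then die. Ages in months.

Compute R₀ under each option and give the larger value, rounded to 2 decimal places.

breed at age 2: R₀ = 0.72 × (1.9 + 0.33 × 4.2) = 0.72 × 3.2860 = 2.3659
delay to age 3: R₀ = 0.72 × (0.87 × 4.2) = 0.72 × 3.6540 = 2.6309
Higher: delay to age 3 (2.6309).

2.63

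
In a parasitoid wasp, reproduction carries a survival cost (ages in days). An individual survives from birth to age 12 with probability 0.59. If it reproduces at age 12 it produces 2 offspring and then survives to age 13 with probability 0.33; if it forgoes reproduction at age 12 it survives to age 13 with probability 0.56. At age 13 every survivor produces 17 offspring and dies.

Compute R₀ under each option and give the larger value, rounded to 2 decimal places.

breed at age 12: R₀ = 0.59 × (2 + 0.33 × 17) = 0.59 × 7.6100 = 4.4899
delay to age 13: R₀ = 0.59 × (0.56 × 17) = 0.59 × 9.5200 = 5.6168
Higher: delay to age 13 (5.6168).

5.62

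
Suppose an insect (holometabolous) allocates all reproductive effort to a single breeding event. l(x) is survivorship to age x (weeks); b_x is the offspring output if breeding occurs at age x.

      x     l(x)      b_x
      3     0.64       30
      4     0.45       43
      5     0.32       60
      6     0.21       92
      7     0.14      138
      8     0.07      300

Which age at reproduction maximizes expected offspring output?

8

Expected offspring if breeding at age x = l(x) × b_x:
  age 3: 0.64 × 30 = 19.200
  age 4: 0.45 × 43 = 19.350
  age 5: 0.32 × 60 = 19.200
  age 6: 0.21 × 92 = 19.320
  age 7: 0.14 × 138 = 19.320
  age 8: 0.07 × 300 = 21.000
Maximum at age 8 (21.000).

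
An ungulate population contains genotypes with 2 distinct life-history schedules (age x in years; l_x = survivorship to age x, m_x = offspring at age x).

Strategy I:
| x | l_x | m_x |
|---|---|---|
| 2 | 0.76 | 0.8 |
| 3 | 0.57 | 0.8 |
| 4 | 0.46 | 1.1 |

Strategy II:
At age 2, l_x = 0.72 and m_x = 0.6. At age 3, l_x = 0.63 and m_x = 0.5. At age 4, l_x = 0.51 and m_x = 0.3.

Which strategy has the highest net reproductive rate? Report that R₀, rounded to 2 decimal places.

Strategy I: R₀ = 0.76×0.8 + 0.57×0.8 + 0.46×1.1 = 1.5700
Strategy II: R₀ = 0.72×0.6 + 0.63×0.5 + 0.51×0.3 = 0.9000
Highest R₀: strategy I with 1.5700.

1.57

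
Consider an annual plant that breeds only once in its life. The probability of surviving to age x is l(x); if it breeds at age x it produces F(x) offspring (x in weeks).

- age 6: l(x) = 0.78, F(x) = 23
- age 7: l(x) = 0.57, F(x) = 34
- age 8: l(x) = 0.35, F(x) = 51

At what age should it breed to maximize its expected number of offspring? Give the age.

7

Expected offspring if breeding at age x = l(x) × F(x):
  age 6: 0.78 × 23 = 17.940
  age 7: 0.57 × 34 = 19.380
  age 8: 0.35 × 51 = 17.850
Maximum at age 7 (19.380).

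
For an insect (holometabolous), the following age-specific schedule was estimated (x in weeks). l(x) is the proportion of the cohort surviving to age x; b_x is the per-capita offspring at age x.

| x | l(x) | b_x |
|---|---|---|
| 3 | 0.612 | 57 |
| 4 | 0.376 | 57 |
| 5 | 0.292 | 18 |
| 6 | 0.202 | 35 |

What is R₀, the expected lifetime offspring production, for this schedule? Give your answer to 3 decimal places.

68.642

R₀ = Σ l(x) b_x:
  age 3: 0.612 × 57 = 34.8840
  age 4: 0.376 × 57 = 21.4320
  age 5: 0.292 × 18 = 5.2560
  age 6: 0.202 × 35 = 7.0700
R₀ = 34.8840 + 21.4320 + 5.2560 + 7.0700 = 68.6420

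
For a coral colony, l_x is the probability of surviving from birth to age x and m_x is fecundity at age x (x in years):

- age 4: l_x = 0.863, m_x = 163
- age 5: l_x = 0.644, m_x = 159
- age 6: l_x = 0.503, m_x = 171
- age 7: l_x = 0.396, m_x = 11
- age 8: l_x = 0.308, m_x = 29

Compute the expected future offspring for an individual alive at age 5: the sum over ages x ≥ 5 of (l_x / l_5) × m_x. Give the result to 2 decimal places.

313.19

l_5 = 0.644. Conditional survival from age 5 to x is l_x / l_5.
  x=5: (0.644/0.644) × 159 = 159.0000
  x=6: (0.503/0.644) × 171 = 133.5606
  x=7: (0.396/0.644) × 11 = 6.7640
  x=8: (0.308/0.644) × 29 = 13.8696
Sum = 159.0000 + 133.5606 + 6.7640 + 13.8696 = 313.1941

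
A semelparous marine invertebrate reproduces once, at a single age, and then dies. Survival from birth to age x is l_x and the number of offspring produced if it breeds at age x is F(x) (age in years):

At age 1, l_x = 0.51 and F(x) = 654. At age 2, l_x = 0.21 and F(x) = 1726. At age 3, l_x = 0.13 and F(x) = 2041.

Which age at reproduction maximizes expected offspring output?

Expected offspring if breeding at age x = l_x × F(x):
  age 1: 0.51 × 654 = 333.540
  age 2: 0.21 × 1726 = 362.460
  age 3: 0.13 × 2041 = 265.330
Maximum at age 2 (362.460).

2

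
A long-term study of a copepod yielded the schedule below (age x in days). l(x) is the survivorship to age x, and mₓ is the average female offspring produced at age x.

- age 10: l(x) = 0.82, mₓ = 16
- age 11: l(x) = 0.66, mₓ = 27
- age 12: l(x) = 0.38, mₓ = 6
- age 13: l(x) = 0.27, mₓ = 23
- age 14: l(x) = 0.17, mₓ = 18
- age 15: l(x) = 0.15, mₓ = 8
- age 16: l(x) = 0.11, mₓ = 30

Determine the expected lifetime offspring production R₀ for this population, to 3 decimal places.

46.990

R₀ = Σ l(x) mₓ:
  age 10: 0.82 × 16 = 13.1200
  age 11: 0.66 × 27 = 17.8200
  age 12: 0.38 × 6 = 2.2800
  age 13: 0.27 × 23 = 6.2100
  age 14: 0.17 × 18 = 3.0600
  age 15: 0.15 × 8 = 1.2000
  age 16: 0.11 × 30 = 3.3000
R₀ = 13.1200 + 17.8200 + 2.2800 + 6.2100 + 3.0600 + 1.2000 + 3.3000 = 46.9900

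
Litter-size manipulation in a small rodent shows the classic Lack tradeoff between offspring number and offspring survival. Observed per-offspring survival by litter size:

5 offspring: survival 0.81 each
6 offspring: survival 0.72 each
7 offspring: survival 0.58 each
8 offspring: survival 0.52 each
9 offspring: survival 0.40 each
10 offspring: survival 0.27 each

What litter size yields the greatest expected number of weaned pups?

6

Expected weaned pups = c × s(c):
  c=5: 5 × 0.81 = 4.050
  c=6: 6 × 0.72 = 4.320
  c=7: 7 × 0.58 = 4.060
  c=8: 8 × 0.52 = 4.160
  c=9: 9 × 0.40 = 3.600
  c=10: 10 × 0.27 = 2.700
Maximum at c = 6 (4.320 weaned pups).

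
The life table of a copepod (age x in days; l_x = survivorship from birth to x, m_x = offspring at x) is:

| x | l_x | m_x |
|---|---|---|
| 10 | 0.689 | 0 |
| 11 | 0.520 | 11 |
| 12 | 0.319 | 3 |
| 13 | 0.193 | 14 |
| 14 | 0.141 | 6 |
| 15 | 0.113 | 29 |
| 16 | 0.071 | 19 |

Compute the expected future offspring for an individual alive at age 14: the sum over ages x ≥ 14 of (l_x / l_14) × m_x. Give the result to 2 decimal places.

38.81

l_14 = 0.141. Conditional survival from age 14 to x is l_x / l_14.
  x=14: (0.141/0.141) × 6 = 6.0000
  x=15: (0.113/0.141) × 29 = 23.2411
  x=16: (0.071/0.141) × 19 = 9.5674
Sum = 6.0000 + 23.2411 + 9.5674 = 38.8085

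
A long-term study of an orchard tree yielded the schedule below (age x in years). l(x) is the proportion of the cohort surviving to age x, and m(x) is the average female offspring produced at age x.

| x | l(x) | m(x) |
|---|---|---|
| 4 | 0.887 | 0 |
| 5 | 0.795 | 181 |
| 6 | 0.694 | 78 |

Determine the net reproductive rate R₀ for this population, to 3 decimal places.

198.027

R₀ = Σ l(x) m(x):
  age 4: 0.887 × 0 = 0.0000
  age 5: 0.795 × 181 = 143.8950
  age 6: 0.694 × 78 = 54.1320
R₀ = 0.0000 + 143.8950 + 54.1320 = 198.0270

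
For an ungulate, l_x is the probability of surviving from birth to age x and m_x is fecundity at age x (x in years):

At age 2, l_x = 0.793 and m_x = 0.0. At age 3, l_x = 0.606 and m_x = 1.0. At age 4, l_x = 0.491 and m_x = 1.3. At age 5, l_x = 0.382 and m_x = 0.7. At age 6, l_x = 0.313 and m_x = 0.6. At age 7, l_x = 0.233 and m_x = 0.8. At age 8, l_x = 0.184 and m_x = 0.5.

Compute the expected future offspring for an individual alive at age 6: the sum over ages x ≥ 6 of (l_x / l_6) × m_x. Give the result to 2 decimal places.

1.49

l_6 = 0.313. Conditional survival from age 6 to x is l_x / l_6.
  x=6: (0.313/0.313) × 0.6 = 0.6000
  x=7: (0.233/0.313) × 0.8 = 0.5955
  x=8: (0.184/0.313) × 0.5 = 0.2939
Sum = 0.6000 + 0.5955 + 0.2939 = 1.4895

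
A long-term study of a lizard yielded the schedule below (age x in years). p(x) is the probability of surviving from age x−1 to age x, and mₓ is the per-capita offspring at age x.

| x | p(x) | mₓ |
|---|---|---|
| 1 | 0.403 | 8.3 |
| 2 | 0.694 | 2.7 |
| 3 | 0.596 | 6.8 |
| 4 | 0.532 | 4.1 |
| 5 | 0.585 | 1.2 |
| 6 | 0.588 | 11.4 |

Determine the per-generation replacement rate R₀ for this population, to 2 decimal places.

6.01

Survivorship from birth: l_x = p_1·p_2·…·p_x.
  l_1 = 0.40300
  l_2 = 0.27968
  l_3 = 0.16669
  l_4 = 0.08868
  l_5 = 0.05188
  l_6 = 0.03050
R₀ = Σ l_x mₓ:
  age 1: 0.40300 × 8.3 = 3.3449
  age 2: 0.27968 × 2.7 = 0.7551
  age 3: 0.16669 × 6.8 = 1.1335
  age 4: 0.08868 × 4.1 = 0.3636
  age 5: 0.05188 × 1.2 = 0.0623
  age 6: 0.03050 × 11.4 = 0.3477
R₀ = 3.3449 + 0.7551 + 1.1335 + 0.3636 + 0.0623 + 0.3477 = 6.0071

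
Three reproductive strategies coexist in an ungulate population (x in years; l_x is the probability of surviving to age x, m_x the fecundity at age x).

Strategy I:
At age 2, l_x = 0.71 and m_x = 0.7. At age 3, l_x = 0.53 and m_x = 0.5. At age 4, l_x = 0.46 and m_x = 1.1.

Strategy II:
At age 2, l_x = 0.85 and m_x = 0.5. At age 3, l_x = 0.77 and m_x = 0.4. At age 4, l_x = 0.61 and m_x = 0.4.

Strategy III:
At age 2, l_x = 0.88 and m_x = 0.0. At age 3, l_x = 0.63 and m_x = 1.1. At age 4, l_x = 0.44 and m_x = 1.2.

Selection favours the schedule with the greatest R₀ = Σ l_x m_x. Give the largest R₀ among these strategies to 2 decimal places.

Strategy I: R₀ = 0.71×0.7 + 0.53×0.5 + 0.46×1.1 = 1.2680
Strategy II: R₀ = 0.85×0.5 + 0.77×0.4 + 0.61×0.4 = 0.9770
Strategy III: R₀ = 0.88×0.0 + 0.63×1.1 + 0.44×1.2 = 1.2210
Highest R₀: strategy I with 1.2680.

1.27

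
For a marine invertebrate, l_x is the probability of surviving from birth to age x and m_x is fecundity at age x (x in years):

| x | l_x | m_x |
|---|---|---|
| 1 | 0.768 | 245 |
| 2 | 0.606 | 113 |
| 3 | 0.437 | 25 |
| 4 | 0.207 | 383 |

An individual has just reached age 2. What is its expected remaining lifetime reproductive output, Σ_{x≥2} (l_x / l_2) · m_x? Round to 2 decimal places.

l_2 = 0.606. Conditional survival from age 2 to x is l_x / l_2.
  x=2: (0.606/0.606) × 113 = 113.0000
  x=3: (0.437/0.606) × 25 = 18.0281
  x=4: (0.207/0.606) × 383 = 130.8267
Sum = 113.0000 + 18.0281 + 130.8267 = 261.8548

261.85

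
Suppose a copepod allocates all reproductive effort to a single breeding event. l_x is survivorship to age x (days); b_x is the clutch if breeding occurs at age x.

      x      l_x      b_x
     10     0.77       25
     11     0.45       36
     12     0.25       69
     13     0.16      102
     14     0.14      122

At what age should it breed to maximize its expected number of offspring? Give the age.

10

Expected offspring if breeding at age x = l_x × b_x:
  age 10: 0.77 × 25 = 19.250
  age 11: 0.45 × 36 = 16.200
  age 12: 0.25 × 69 = 17.250
  age 13: 0.16 × 102 = 16.320
  age 14: 0.14 × 122 = 17.080
Maximum at age 10 (19.250).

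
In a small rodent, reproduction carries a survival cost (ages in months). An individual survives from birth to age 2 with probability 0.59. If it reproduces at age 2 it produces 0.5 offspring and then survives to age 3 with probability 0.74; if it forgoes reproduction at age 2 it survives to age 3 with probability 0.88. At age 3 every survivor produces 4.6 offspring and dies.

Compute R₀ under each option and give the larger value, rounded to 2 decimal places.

2.39

breed at age 2: R₀ = 0.59 × (0.5 + 0.74 × 4.6) = 0.59 × 3.9040 = 2.3034
delay to age 3: R₀ = 0.59 × (0.88 × 4.6) = 0.59 × 4.0480 = 2.3883
Higher: delay to age 3 (2.3883).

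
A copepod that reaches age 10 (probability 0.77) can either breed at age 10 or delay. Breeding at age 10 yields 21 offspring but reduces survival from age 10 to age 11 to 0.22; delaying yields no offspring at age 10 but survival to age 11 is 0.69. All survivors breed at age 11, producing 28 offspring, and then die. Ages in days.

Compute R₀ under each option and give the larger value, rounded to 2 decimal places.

20.91

breed at age 10: R₀ = 0.77 × (21 + 0.22 × 28) = 0.77 × 27.1600 = 20.9132
delay to age 11: R₀ = 0.77 × (0.69 × 28) = 0.77 × 19.3200 = 14.8764
Higher: breed at age 10 (20.9132).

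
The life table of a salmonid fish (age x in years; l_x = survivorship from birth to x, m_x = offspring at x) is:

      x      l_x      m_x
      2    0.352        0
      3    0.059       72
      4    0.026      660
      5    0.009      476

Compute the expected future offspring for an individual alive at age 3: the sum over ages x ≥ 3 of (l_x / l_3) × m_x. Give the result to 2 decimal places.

l_3 = 0.059. Conditional survival from age 3 to x is l_x / l_3.
  x=3: (0.059/0.059) × 72 = 72.0000
  x=4: (0.026/0.059) × 660 = 290.8475
  x=5: (0.009/0.059) × 476 = 72.6102
Sum = 72.0000 + 290.8475 + 72.6102 = 435.4576

435.46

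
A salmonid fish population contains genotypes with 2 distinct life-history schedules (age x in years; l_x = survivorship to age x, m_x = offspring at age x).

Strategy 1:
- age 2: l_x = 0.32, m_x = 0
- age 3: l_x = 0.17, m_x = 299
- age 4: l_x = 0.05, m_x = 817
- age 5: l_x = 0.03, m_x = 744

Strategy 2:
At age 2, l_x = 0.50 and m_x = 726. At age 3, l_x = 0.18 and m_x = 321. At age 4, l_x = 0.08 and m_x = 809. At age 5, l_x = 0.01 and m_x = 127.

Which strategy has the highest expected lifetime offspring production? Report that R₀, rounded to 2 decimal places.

Strategy 1: R₀ = 0.32×0 + 0.17×299 + 0.05×817 + 0.03×744 = 114.0000
Strategy 2: R₀ = 0.50×726 + 0.18×321 + 0.08×809 + 0.01×127 = 486.7700
Highest R₀: strategy 2 with 486.7700.

486.77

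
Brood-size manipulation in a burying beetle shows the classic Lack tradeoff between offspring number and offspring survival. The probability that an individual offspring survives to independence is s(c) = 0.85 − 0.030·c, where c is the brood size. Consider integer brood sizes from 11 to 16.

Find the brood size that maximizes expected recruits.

14

Expected recruits = c × s(c):
  c=11: 11 × 0.520 = 5.720
  c=12: 12 × 0.490 = 5.880
  c=13: 13 × 0.460 = 5.980
  c=14: 14 × 0.430 = 6.020
  c=15: 15 × 0.400 = 6.000
  c=16: 16 × 0.370 = 5.920
Maximum at c = 14 (6.020 recruits).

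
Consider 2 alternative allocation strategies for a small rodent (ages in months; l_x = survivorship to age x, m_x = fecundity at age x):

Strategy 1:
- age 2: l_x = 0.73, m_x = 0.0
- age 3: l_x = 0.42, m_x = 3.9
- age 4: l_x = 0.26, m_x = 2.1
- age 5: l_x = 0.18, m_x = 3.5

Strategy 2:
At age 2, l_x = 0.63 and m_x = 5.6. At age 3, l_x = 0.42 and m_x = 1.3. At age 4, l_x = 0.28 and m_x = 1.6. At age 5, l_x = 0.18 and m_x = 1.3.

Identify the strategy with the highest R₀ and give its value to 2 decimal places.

4.76

Strategy 1: R₀ = 0.73×0.0 + 0.42×3.9 + 0.26×2.1 + 0.18×3.5 = 2.8140
Strategy 2: R₀ = 0.63×5.6 + 0.42×1.3 + 0.28×1.6 + 0.18×1.3 = 4.7560
Highest R₀: strategy 2 with 4.7560.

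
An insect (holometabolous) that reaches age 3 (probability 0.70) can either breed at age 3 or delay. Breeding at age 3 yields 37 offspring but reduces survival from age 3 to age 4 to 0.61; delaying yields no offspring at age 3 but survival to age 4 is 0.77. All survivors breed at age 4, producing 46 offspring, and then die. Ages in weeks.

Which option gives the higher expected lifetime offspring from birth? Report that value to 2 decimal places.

breed at age 3: R₀ = 0.70 × (37 + 0.61 × 46) = 0.70 × 65.0600 = 45.5420
delay to age 4: R₀ = 0.70 × (0.77 × 46) = 0.70 × 35.4200 = 24.7940
Higher: breed at age 3 (45.5420).

45.54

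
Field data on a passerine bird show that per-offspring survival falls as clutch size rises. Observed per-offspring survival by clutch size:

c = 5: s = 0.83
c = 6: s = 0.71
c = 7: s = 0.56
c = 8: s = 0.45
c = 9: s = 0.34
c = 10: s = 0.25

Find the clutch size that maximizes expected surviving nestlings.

6

Expected surviving nestlings = c × s(c):
  c=5: 5 × 0.83 = 4.150
  c=6: 6 × 0.71 = 4.260
  c=7: 7 × 0.56 = 3.920
  c=8: 8 × 0.45 = 3.600
  c=9: 9 × 0.34 = 3.060
  c=10: 10 × 0.25 = 2.500
Maximum at c = 6 (4.260 surviving nestlings).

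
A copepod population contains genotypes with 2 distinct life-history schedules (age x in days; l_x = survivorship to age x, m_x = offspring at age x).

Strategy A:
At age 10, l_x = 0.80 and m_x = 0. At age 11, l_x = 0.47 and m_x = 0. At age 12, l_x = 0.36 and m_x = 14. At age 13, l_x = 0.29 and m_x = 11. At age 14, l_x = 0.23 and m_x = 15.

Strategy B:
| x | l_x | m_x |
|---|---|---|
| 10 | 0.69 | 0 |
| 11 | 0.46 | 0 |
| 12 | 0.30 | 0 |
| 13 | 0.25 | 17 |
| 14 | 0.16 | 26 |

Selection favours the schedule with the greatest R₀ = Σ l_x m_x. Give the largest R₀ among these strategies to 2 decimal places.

11.68

Strategy A: R₀ = 0.80×0 + 0.47×0 + 0.36×14 + 0.29×11 + 0.23×15 = 11.6800
Strategy B: R₀ = 0.69×0 + 0.46×0 + 0.30×0 + 0.25×17 + 0.16×26 = 8.4100
Highest R₀: strategy A with 11.6800.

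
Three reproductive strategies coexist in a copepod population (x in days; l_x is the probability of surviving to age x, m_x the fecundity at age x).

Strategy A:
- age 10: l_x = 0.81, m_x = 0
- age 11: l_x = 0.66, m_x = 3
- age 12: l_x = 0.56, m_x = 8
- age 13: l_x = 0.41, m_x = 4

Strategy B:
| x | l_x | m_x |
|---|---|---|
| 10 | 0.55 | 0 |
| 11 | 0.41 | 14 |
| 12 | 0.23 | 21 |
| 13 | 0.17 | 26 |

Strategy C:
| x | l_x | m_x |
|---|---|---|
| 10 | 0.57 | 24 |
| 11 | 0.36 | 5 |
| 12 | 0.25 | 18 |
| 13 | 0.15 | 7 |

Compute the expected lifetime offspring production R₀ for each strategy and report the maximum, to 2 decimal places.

21.03

Strategy A: R₀ = 0.81×0 + 0.66×3 + 0.56×8 + 0.41×4 = 8.1000
Strategy B: R₀ = 0.55×0 + 0.41×14 + 0.23×21 + 0.17×26 = 14.9900
Strategy C: R₀ = 0.57×24 + 0.36×5 + 0.25×18 + 0.15×7 = 21.0300
Highest R₀: strategy C with 21.0300.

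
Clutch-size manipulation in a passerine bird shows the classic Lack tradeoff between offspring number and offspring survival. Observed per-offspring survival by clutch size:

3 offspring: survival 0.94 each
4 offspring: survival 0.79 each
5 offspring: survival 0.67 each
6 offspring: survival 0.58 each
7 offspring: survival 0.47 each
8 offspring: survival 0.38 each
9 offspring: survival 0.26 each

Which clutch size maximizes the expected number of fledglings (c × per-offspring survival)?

6

Expected fledglings = c × s(c):
  c=3: 3 × 0.94 = 2.820
  c=4: 4 × 0.79 = 3.160
  c=5: 5 × 0.67 = 3.350
  c=6: 6 × 0.58 = 3.480
  c=7: 7 × 0.47 = 3.290
  c=8: 8 × 0.38 = 3.040
  c=9: 9 × 0.26 = 2.340
Maximum at c = 6 (3.480 fledglings).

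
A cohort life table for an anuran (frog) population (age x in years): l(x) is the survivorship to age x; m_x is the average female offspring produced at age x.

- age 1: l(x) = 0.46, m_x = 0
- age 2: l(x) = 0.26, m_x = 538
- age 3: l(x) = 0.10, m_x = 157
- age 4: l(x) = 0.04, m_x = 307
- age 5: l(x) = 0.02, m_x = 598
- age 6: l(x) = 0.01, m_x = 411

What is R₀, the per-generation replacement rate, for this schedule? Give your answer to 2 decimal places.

R₀ = Σ l(x) m_x:
  age 1: 0.46 × 0 = 0.0000
  age 2: 0.26 × 538 = 139.8800
  age 3: 0.10 × 157 = 15.7000
  age 4: 0.04 × 307 = 12.2800
  age 5: 0.02 × 598 = 11.9600
  age 6: 0.01 × 411 = 4.1100
R₀ = 0.0000 + 139.8800 + 15.7000 + 12.2800 + 11.9600 + 4.1100 = 183.9300

183.93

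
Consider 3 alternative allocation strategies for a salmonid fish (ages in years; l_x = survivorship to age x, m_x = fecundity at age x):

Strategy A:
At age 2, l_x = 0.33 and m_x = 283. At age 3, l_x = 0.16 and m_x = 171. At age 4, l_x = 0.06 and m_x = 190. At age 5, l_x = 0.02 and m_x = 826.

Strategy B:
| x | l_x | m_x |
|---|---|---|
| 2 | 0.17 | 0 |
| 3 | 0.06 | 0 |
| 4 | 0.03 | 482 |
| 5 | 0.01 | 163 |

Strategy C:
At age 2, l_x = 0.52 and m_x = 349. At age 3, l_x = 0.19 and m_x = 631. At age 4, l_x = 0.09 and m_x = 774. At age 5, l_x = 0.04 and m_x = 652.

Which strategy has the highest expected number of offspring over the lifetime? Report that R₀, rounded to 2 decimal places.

Strategy A: R₀ = 0.33×283 + 0.16×171 + 0.06×190 + 0.02×826 = 148.6700
Strategy B: R₀ = 0.17×0 + 0.06×0 + 0.03×482 + 0.01×163 = 16.0900
Strategy C: R₀ = 0.52×349 + 0.19×631 + 0.09×774 + 0.04×652 = 397.1100
Highest R₀: strategy C with 397.1100.

397.11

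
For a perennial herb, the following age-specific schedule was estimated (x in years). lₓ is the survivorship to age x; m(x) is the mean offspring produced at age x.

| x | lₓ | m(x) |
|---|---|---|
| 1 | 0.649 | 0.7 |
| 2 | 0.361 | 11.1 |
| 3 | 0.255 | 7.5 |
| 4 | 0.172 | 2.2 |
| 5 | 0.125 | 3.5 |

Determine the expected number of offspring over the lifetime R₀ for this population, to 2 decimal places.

7.19

R₀ = Σ lₓ m(x):
  age 1: 0.649 × 0.7 = 0.4543
  age 2: 0.361 × 11.1 = 4.0071
  age 3: 0.255 × 7.5 = 1.9125
  age 4: 0.172 × 2.2 = 0.3784
  age 5: 0.125 × 3.5 = 0.4375
R₀ = 0.4543 + 4.0071 + 1.9125 + 0.3784 + 0.4375 = 7.1898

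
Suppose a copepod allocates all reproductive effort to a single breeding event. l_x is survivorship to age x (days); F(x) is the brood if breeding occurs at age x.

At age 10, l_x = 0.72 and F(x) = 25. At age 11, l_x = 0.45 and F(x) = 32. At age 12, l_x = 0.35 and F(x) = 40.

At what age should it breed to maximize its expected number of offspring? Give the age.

10

Expected offspring if breeding at age x = l_x × F(x):
  age 10: 0.72 × 25 = 18.000
  age 11: 0.45 × 32 = 14.400
  age 12: 0.35 × 40 = 14.000
Maximum at age 10 (18.000).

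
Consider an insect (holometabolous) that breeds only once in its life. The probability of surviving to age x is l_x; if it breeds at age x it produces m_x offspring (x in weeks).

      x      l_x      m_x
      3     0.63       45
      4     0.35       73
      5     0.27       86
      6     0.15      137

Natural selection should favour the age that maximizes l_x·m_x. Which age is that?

3

Expected offspring if breeding at age x = l_x × m_x:
  age 3: 0.63 × 45 = 28.350
  age 4: 0.35 × 73 = 25.550
  age 5: 0.27 × 86 = 23.220
  age 6: 0.15 × 137 = 20.550
Maximum at age 3 (28.350).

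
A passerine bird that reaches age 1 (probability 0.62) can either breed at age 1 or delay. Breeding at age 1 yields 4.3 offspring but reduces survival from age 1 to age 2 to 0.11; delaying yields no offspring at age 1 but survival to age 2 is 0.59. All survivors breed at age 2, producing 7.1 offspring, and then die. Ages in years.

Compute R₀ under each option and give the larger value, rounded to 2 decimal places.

3.15

breed at age 1: R₀ = 0.62 × (4.3 + 0.11 × 7.1) = 0.62 × 5.0810 = 3.1502
delay to age 2: R₀ = 0.62 × (0.59 × 7.1) = 0.62 × 4.1890 = 2.5972
Higher: breed at age 1 (3.1502).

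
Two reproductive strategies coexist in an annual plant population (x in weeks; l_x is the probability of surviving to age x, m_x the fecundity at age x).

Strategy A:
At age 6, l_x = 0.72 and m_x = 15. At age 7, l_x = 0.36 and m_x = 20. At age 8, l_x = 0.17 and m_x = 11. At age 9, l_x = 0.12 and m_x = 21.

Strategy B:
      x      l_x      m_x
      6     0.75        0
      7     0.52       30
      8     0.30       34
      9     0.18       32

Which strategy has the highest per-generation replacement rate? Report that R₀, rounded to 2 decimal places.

31.56

Strategy A: R₀ = 0.72×15 + 0.36×20 + 0.17×11 + 0.12×21 = 22.3900
Strategy B: R₀ = 0.75×0 + 0.52×30 + 0.30×34 + 0.18×32 = 31.5600
Highest R₀: strategy B with 31.5600.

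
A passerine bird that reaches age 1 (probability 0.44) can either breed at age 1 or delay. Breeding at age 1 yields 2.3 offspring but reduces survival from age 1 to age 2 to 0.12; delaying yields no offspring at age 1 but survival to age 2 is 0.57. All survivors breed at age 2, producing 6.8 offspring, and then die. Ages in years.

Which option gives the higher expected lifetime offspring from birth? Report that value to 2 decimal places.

breed at age 1: R₀ = 0.44 × (2.3 + 0.12 × 6.8) = 0.44 × 3.1160 = 1.3710
delay to age 2: R₀ = 0.44 × (0.57 × 6.8) = 0.44 × 3.8760 = 1.7054
Higher: delay to age 2 (1.7054).

1.71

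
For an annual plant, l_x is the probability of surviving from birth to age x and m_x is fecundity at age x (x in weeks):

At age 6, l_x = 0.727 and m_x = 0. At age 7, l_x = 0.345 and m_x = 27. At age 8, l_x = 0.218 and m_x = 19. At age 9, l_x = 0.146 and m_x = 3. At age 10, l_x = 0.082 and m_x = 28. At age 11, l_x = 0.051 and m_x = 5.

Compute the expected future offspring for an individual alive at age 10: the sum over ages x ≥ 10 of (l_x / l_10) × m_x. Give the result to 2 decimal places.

l_10 = 0.082. Conditional survival from age 10 to x is l_x / l_10.
  x=10: (0.082/0.082) × 28 = 28.0000
  x=11: (0.051/0.082) × 5 = 3.1098
Sum = 28.0000 + 3.1098 = 31.1098

31.11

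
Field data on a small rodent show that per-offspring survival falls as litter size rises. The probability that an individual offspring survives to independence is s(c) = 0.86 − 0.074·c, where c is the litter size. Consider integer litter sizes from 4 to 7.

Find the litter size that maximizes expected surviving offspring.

Expected surviving offspring = c × s(c):
  c=4: 4 × 0.564 = 2.256
  c=5: 5 × 0.490 = 2.450
  c=6: 6 × 0.416 = 2.496
  c=7: 7 × 0.342 = 2.394
Maximum at c = 6 (2.496 surviving offspring).

6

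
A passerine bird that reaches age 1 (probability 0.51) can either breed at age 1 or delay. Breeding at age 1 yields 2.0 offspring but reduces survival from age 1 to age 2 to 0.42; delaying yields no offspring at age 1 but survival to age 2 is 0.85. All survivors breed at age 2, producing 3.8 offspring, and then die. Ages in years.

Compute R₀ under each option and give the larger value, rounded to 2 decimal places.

breed at age 1: R₀ = 0.51 × (2.0 + 0.42 × 3.8) = 0.51 × 3.5960 = 1.8340
delay to age 2: R₀ = 0.51 × (0.85 × 3.8) = 0.51 × 3.2300 = 1.6473
Higher: breed at age 1 (1.8340).

1.83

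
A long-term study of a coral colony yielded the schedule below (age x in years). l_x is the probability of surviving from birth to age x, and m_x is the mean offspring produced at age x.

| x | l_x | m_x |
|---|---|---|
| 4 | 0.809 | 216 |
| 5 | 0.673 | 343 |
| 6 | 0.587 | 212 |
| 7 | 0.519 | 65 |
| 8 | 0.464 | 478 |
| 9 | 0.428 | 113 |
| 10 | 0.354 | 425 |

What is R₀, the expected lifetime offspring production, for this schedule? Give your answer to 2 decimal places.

R₀ = Σ l_x m_x:
  age 4: 0.809 × 216 = 174.7440
  age 5: 0.673 × 343 = 230.8390
  age 6: 0.587 × 212 = 124.4440
  age 7: 0.519 × 65 = 33.7350
  age 8: 0.464 × 478 = 221.7920
  age 9: 0.428 × 113 = 48.3640
  age 10: 0.354 × 425 = 150.4500
R₀ = 174.7440 + 230.8390 + 124.4440 + 33.7350 + 221.7920 + 48.3640 + 150.4500 = 984.3680

984.37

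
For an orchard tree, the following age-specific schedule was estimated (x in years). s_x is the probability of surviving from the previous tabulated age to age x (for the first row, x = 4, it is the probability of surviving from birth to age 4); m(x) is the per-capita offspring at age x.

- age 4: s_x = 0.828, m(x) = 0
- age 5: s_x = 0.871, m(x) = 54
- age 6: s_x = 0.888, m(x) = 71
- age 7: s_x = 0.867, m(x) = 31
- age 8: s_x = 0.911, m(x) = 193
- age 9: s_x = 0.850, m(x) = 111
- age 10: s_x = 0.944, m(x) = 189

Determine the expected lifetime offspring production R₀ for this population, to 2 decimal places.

323.68

Survivorship from birth: l_x = s_4·s_5·…·s_x.
  l_4 = 0.82800
  l_5 = 0.72119
  l_6 = 0.64041
  l_7 = 0.55524
  l_8 = 0.50582
  l_9 = 0.42995
  l_10 = 0.40587
R₀ = Σ l_x m(x):
  age 4: 0.82800 × 0 = 0.0000
  age 5: 0.72119 × 54 = 38.9443
  age 6: 0.64041 × 71 = 45.4691
  age 7: 0.55524 × 31 = 17.2124
  age 8: 0.50582 × 193 = 97.6233
  age 9: 0.42995 × 111 = 47.7244
  age 10: 0.40587 × 189 = 76.7094
R₀ = 0.0000 + 38.9443 + 45.4691 + 17.2124 + 97.6233 + 47.7244 + 76.7094 = 323.6830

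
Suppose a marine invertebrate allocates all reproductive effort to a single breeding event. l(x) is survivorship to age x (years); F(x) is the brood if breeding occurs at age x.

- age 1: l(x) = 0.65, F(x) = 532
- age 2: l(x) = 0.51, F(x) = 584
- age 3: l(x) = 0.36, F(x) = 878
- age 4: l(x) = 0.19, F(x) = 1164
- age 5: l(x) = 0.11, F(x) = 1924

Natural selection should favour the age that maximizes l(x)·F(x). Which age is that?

Expected offspring if breeding at age x = l(x) × F(x):
  age 1: 0.65 × 532 = 345.800
  age 2: 0.51 × 584 = 297.840
  age 3: 0.36 × 878 = 316.080
  age 4: 0.19 × 1164 = 221.160
  age 5: 0.11 × 1924 = 211.640
Maximum at age 1 (345.800).

1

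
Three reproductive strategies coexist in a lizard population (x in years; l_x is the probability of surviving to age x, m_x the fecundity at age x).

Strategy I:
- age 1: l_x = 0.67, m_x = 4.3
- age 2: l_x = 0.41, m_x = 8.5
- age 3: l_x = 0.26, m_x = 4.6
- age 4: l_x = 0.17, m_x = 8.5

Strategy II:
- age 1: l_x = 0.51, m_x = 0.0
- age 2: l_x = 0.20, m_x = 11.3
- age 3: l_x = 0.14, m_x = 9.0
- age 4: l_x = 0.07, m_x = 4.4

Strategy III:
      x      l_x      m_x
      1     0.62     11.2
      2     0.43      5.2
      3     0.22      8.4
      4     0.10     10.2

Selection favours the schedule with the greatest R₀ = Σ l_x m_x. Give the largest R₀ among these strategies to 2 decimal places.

Strategy I: R₀ = 0.67×4.3 + 0.41×8.5 + 0.26×4.6 + 0.17×8.5 = 9.0070
Strategy II: R₀ = 0.51×0.0 + 0.20×11.3 + 0.14×9.0 + 0.07×4.4 = 3.8280
Strategy III: R₀ = 0.62×11.2 + 0.43×5.2 + 0.22×8.4 + 0.10×10.2 = 12.0480
Highest R₀: strategy III with 12.0480.

12.05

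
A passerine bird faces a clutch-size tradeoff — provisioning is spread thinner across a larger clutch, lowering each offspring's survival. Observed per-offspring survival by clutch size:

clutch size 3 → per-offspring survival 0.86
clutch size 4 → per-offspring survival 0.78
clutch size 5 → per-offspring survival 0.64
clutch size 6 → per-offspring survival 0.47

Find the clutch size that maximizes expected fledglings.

5

Expected fledglings = c × s(c):
  c=3: 3 × 0.86 = 2.580
  c=4: 4 × 0.78 = 3.120
  c=5: 5 × 0.64 = 3.200
  c=6: 6 × 0.47 = 2.820
Maximum at c = 5 (3.200 fledglings).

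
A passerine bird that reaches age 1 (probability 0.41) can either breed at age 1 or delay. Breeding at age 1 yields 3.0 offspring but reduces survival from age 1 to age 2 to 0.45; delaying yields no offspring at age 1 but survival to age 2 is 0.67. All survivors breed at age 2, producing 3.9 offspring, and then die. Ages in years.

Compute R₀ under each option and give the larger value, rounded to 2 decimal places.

1.95

breed at age 1: R₀ = 0.41 × (3.0 + 0.45 × 3.9) = 0.41 × 4.7550 = 1.9495
delay to age 2: R₀ = 0.41 × (0.67 × 3.9) = 0.41 × 2.6130 = 1.0713
Higher: breed at age 1 (1.9495).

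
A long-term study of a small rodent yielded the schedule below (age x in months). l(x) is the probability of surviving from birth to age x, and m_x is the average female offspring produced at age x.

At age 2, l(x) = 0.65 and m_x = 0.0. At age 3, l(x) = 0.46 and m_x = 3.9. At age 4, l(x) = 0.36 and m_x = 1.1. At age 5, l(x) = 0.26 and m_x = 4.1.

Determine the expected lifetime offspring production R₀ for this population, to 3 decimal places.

R₀ = Σ l(x) m_x:
  age 2: 0.65 × 0.0 = 0.0000
  age 3: 0.46 × 3.9 = 1.7940
  age 4: 0.36 × 1.1 = 0.3960
  age 5: 0.26 × 4.1 = 1.0660
R₀ = 0.0000 + 1.7940 + 0.3960 + 1.0660 = 3.2560

3.256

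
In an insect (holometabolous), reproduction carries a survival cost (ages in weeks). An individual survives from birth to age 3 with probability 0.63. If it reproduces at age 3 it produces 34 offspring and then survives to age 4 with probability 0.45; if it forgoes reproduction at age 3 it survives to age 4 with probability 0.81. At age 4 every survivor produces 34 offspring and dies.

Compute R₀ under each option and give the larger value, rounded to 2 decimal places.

breed at age 3: R₀ = 0.63 × (34 + 0.45 × 34) = 0.63 × 49.3000 = 31.0590
delay to age 4: R₀ = 0.63 × (0.81 × 34) = 0.63 × 27.5400 = 17.3502
Higher: breed at age 3 (31.0590).

31.06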